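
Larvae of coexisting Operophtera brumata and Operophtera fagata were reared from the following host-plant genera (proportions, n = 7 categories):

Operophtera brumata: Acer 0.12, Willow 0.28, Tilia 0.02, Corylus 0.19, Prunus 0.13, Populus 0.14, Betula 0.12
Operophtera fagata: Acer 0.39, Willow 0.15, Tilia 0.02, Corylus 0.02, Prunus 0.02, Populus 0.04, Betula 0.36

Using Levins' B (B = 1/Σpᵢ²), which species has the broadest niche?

Operophtera brumata

Σp_brumᵢ² = 0.12² + 0.28² + 0.02² + 0.19² + 0.13² + 0.14² + 0.12² = 0.0144 + 0.0784 + 0.0004 + 0.0361 + 0.0169 + 0.0196 + 0.0144 = 0.1802
B_brum = 1 / 0.1802 = 5.5494
Σp_fagaᵢ² = 0.39² + 0.15² + 0.02² + 0.02² + 0.02² + 0.04² + 0.36² = 0.1521 + 0.0225 + 0.0004 + 0.0004 + 0.0004 + 0.0016 + 0.1296 = 0.3070
B_faga = 1 / 0.3070 = 3.2573
Highest B → broadest niche (most generalist): Operophtera brumata (B = 5.55).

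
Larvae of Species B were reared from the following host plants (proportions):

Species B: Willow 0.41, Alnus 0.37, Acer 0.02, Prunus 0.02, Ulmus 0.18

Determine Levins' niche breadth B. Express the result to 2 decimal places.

Σpᵢ² = 0.41² + 0.37² + 0.02² + 0.02² + 0.18² = 0.1681 + 0.1369 + 0.0004 + 0.0004 + 0.0324 = 0.3382
B = 1 / 0.3382 = 2.9568

2.96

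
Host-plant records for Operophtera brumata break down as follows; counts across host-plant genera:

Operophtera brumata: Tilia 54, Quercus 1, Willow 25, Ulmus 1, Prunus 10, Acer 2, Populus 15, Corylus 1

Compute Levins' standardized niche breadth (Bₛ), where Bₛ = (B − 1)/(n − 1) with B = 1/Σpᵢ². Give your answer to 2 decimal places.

Proportions for Operophtera brumata (n=109): 54/109=0.4954, 1/109=0.0092, 25/109=0.2294, 1/109=0.0092, 10/109=0.0917, 2/109=0.0183, 15/109=0.1376, 1/109=0.0092
Σpᵢ² = 0.4954² + 0.0092² + 0.2294² + 0.0092² + 0.0917² + 0.0183² + 0.1376² + 0.0092² = 0.245421 + 0.000085 + 0.052624 + 0.000085 + 0.008409 + 0.000335 + 0.018934 + 0.000085 = 0.325978
B = 1 / 0.325978 = 3.0677
Bₛ = (B − 1)/(n − 1) = (3.0677 − 1)/(8 − 1) = 2.0677/7 = 0.2954

0.30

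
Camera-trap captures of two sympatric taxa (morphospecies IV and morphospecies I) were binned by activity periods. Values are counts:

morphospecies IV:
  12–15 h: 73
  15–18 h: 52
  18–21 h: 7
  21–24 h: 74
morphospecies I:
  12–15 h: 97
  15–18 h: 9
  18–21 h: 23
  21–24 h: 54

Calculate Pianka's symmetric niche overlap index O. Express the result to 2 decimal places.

Proportions for morphospecies IV (n=206): 73/206=0.3544, 52/206=0.2524, 7/206=0.0340, 74/206=0.3592
Proportions for morphospecies I (n=183): 97/183=0.5301, 9/183=0.0492, 23/183=0.1257, 54/183=0.2951
Σ p₁ᵢp₂ᵢ = 0.187867 + 0.012418 + 0.004274 + 0.106000 = 0.310559
Σp_1ᵢ² = 0.3544² + 0.2524² + 0.0340² + 0.3592² = 0.125599 + 0.063706 + 0.001156 + 0.129025 = 0.319486
Σp_2ᵢ² = 0.5301² + 0.0492² + 0.1257² + 0.2951² = 0.281006 + 0.002421 + 0.015800 + 0.087084 = 0.386311
O = 0.310559 / √(0.319486 × 0.386311) = 0.310559 / 0.3513132 = 0.8840

0.88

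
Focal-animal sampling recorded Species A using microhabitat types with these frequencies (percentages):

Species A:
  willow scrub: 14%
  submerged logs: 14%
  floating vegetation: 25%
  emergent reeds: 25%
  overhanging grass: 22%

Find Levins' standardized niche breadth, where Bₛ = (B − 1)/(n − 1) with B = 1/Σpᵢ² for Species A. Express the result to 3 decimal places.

Convert percentages to proportions (divide by 100).
Σpᵢ² = 0.14² + 0.14² + 0.25² + 0.25² + 0.22² = 0.0196 + 0.0196 + 0.0625 + 0.0625 + 0.0484 = 0.2126
B = 1 / 0.2126 = 4.70367
Bₛ = (B − 1)/(n − 1) = (4.70367 − 1)/(5 − 1) = 3.70367/4 = 0.92592

0.926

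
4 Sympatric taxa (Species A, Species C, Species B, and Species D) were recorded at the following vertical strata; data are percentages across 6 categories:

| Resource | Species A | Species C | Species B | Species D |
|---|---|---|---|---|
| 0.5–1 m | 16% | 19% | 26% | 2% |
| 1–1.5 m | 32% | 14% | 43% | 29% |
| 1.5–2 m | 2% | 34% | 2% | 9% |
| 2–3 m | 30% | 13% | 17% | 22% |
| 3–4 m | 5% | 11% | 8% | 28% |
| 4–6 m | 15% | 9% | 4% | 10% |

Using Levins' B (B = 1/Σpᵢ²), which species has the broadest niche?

Convert percentages to proportions (divide by 100).
Σp_Aᵢ² = 0.16² + 0.32² + 0.02² + 0.30² + 0.05² + 0.15² = 0.0256 + 0.1024 + 0.0004 + 0.0900 + 0.0025 + 0.0225 = 0.2434
B_A = 1 / 0.2434 = 4.1085
Σp_Cᵢ² = 0.19² + 0.14² + 0.34² + 0.13² + 0.11² + 0.09² = 0.0361 + 0.0196 + 0.1156 + 0.0169 + 0.0121 + 0.0081 = 0.2084
B_C = 1 / 0.2084 = 4.7985
Σp_Bᵢ² = 0.26² + 0.43² + 0.02² + 0.17² + 0.08² + 0.04² = 0.0676 + 0.1849 + 0.0004 + 0.0289 + 0.0064 + 0.0016 = 0.2898
B_B = 1 / 0.2898 = 3.4507
Σp_Dᵢ² = 0.02² + 0.29² + 0.09² + 0.22² + 0.28² + 0.10² = 0.0004 + 0.0841 + 0.0081 + 0.0484 + 0.0784 + 0.0100 = 0.2294
B_D = 1 / 0.2294 = 4.3592
Highest B → broadest niche (most generalist): Species C (B = 4.80).

Species C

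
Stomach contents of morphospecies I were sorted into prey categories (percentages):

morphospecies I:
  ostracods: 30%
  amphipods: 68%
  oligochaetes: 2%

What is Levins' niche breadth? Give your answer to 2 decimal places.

1.81

Convert percentages to proportions (divide by 100).
Σpᵢ² = 0.30² + 0.68² + 0.02² = 0.0900 + 0.4624 + 0.0004 = 0.5528
B = 1 / 0.5528 = 1.8090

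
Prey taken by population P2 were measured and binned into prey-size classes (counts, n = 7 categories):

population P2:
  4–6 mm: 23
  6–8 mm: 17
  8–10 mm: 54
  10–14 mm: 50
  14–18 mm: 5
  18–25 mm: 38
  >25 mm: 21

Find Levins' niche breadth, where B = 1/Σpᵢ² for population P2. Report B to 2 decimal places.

Proportions for population P2 (n=208): 23/208=0.1106, 17/208=0.0817, 54/208=0.2596, 50/208=0.2404, 5/208=0.0240, 38/208=0.1827, 21/208=0.1010
Σpᵢ² = 0.1106² + 0.0817² + 0.2596² + 0.2404² + 0.0240² + 0.1827² + 0.1010² = 0.012232 + 0.006675 + 0.067392 + 0.057792 + 0.000576 + 0.033379 + 0.010201 = 0.188247
B = 1 / 0.188247 = 5.3122

5.31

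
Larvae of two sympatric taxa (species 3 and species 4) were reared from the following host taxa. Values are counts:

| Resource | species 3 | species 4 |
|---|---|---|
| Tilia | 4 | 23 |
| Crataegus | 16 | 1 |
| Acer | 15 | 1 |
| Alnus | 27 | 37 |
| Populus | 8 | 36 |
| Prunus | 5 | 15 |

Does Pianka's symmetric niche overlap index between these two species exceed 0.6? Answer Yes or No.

Yes

Proportions for species 3 (n=75): 4/75=0.0533, 16/75=0.2133, 15/75=0.2000, 27/75=0.3600, 8/75=0.1067, 5/75=0.0667
Proportions for species 4 (n=113): 23/113=0.2035, 1/113=0.0088, 1/113=0.0088, 37/113=0.3274, 36/113=0.3186, 15/113=0.1327
Σ p₁ᵢp₂ᵢ = 0.010847 + 0.001877 + 0.001760 + 0.117864 + 0.033995 + 0.008851 = 0.175194
Σp_1ᵢ² = 0.0533² + 0.2133² + 0.2000² + 0.3600² + 0.1067² + 0.0667² = 0.002841 + 0.045497 + 0.040000 + 0.129600 + 0.011385 + 0.004449 = 0.233772
Σp_2ᵢ² = 0.2035² + 0.0088² + 0.0088² + 0.3274² + 0.3186² + 0.1327² = 0.041412 + 0.000077 + 0.000077 + 0.107191 + 0.101506 + 0.017609 = 0.267872
O = 0.175194 / √(0.233772 × 0.267872) = 0.175194 / 0.2502418 = 0.7001
O = 0.7001 > 0.6 → Yes.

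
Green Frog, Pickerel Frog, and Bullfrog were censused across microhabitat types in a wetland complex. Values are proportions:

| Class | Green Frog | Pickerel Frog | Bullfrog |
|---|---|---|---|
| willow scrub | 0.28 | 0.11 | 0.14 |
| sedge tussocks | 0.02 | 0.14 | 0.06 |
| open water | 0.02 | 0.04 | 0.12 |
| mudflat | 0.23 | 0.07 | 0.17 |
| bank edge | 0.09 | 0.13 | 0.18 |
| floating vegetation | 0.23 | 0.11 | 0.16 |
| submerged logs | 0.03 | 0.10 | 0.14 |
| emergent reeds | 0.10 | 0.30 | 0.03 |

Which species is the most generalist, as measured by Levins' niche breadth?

Bullfrog

Σp_Greeᵢ² = 0.28² + 0.02² + 0.02² + 0.23² + 0.09² + 0.23² + 0.03² + 0.10² = 0.0784 + 0.0004 + 0.0004 + 0.0529 + 0.0081 + 0.0529 + 0.0009 + 0.0100 = 0.2040
B_Gree = 1 / 0.2040 = 4.9020
Σp_Pickᵢ² = 0.11² + 0.14² + 0.04² + 0.07² + 0.13² + 0.11² + 0.10² + 0.30² = 0.0121 + 0.0196 + 0.0016 + 0.0049 + 0.0169 + 0.0121 + 0.0100 + 0.0900 = 0.1672
B_Pick = 1 / 0.1672 = 5.9809
Σp_Bullᵢ² = 0.14² + 0.06² + 0.12² + 0.17² + 0.18² + 0.16² + 0.14² + 0.03² = 0.0196 + 0.0036 + 0.0144 + 0.0289 + 0.0324 + 0.0256 + 0.0196 + 0.0009 = 0.1450
B_Bull = 1 / 0.1450 = 6.8966
Highest B → broadest niche (most generalist): Bullfrog (B = 6.90).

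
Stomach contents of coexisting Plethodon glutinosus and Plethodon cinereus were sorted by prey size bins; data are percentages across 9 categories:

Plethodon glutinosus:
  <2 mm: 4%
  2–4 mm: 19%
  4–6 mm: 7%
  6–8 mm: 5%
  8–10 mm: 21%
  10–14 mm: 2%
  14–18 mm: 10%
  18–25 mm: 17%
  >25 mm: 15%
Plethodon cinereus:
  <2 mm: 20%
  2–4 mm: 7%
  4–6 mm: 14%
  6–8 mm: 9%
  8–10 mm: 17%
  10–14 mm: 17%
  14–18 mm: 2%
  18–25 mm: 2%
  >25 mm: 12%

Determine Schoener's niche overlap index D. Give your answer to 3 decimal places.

Convert percentages to proportions (divide by 100).
Σ|p₁ᵢ − p₂ᵢ| = 0.16 + 0.12 + 0.07 + 0.04 + 0.04 + 0.15 + 0.08 + 0.15 + 0.03 = 0.84
D = 1 − ½ × 0.84 = 1 − 0.420 = 0.58000

0.580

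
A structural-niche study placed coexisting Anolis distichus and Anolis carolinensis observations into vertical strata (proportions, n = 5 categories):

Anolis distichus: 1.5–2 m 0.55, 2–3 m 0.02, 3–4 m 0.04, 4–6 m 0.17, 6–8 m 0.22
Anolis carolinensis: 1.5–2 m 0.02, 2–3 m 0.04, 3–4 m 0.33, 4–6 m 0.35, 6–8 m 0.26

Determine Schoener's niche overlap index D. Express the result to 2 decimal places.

Σ|p₁ᵢ − p₂ᵢ| = 0.53 + 0.02 + 0.29 + 0.18 + 0.04 = 1.06
D = 1 − ½ × 1.06 = 1 − 0.530 = 0.4700

0.47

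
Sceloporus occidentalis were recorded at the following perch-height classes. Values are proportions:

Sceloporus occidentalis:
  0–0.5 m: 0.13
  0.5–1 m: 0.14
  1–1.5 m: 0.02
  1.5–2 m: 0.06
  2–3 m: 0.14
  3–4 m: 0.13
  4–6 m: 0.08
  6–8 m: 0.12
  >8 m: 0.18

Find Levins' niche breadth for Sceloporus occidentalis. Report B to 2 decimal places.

7.68

Σpᵢ² = 0.13² + 0.14² + 0.02² + 0.06² + 0.14² + 0.13² + 0.08² + 0.12² + 0.18² = 0.0169 + 0.0196 + 0.0004 + 0.0036 + 0.0196 + 0.0169 + 0.0064 + 0.0144 + 0.0324 = 0.1302
B = 1 / 0.1302 = 7.6805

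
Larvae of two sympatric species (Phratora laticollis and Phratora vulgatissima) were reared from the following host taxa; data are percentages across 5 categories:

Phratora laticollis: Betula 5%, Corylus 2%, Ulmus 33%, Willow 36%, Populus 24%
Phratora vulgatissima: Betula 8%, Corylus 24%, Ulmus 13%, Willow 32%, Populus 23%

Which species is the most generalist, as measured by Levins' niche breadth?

Convert percentages to proportions (divide by 100).
Σp_latiᵢ² = 0.05² + 0.02² + 0.33² + 0.36² + 0.24² = 0.0025 + 0.0004 + 0.1089 + 0.1296 + 0.0576 = 0.2990
B_lati = 1 / 0.2990 = 3.3445
Σp_vulgᵢ² = 0.08² + 0.24² + 0.13² + 0.32² + 0.23² = 0.0064 + 0.0576 + 0.0169 + 0.1024 + 0.0529 = 0.2362
B_vulg = 1 / 0.2362 = 4.2337
Highest B → broadest niche (most generalist): Phratora vulgatissima (B = 4.23).

Phratora vulgatissima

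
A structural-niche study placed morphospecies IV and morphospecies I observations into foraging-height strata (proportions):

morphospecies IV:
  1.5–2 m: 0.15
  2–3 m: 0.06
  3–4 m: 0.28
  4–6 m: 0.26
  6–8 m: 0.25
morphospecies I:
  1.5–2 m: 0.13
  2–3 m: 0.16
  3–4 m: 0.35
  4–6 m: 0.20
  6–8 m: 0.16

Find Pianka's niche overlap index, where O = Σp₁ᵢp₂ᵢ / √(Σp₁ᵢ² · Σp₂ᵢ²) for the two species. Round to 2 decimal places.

Σ p₁ᵢp₂ᵢ = 0.0195 + 0.0096 + 0.0980 + 0.0520 + 0.0400 = 0.2191
Σp_1ᵢ² = 0.15² + 0.06² + 0.28² + 0.26² + 0.25² = 0.0225 + 0.0036 + 0.0784 + 0.0676 + 0.0625 = 0.2346
Σp_2ᵢ² = 0.13² + 0.16² + 0.35² + 0.20² + 0.16² = 0.0169 + 0.0256 + 0.1225 + 0.0400 + 0.0256 = 0.2306
O = 0.2191 / √(0.2346 × 0.2306) = 0.2191 / 0.23259 = 0.9420

0.94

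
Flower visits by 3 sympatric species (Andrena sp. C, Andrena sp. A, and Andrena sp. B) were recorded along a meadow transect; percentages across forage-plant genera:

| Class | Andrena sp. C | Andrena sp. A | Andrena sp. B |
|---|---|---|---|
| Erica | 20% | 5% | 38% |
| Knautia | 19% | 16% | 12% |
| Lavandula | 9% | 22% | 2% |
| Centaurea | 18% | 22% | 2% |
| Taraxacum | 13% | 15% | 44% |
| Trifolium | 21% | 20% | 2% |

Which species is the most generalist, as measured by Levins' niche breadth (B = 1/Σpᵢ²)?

Andrena sp. C

Convert percentages to proportions (divide by 100).
Σp_Cᵢ² = 0.20² + 0.19² + 0.09² + 0.18² + 0.13² + 0.21² = 0.0400 + 0.0361 + 0.0081 + 0.0324 + 0.0169 + 0.0441 = 0.1776
B_C = 1 / 0.1776 = 5.6306
Σp_Aᵢ² = 0.05² + 0.16² + 0.22² + 0.22² + 0.15² + 0.20² = 0.0025 + 0.0256 + 0.0484 + 0.0484 + 0.0225 + 0.0400 = 0.1874
B_A = 1 / 0.1874 = 5.3362
Σp_Bᵢ² = 0.38² + 0.12² + 0.02² + 0.02² + 0.44² + 0.02² = 0.1444 + 0.0144 + 0.0004 + 0.0004 + 0.1936 + 0.0004 = 0.3536
B_B = 1 / 0.3536 = 2.8281
Highest B → broadest niche (most generalist): Andrena sp. C (B = 5.63).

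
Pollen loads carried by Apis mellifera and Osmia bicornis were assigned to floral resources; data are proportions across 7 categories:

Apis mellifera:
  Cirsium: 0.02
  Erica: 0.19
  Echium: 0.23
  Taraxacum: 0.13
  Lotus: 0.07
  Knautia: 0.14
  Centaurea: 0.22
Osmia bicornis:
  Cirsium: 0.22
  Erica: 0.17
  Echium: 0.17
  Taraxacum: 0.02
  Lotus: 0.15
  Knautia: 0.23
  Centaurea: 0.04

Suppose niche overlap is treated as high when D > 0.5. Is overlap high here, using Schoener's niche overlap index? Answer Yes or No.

Σ|p₁ᵢ − p₂ᵢ| = 0.20 + 0.02 + 0.06 + 0.11 + 0.08 + 0.09 + 0.18 = 0.74
D = 1 − ½ × 0.74 = 1 − 0.370 = 0.6300
D = 0.6300 > 0.5 → Yes.

Yes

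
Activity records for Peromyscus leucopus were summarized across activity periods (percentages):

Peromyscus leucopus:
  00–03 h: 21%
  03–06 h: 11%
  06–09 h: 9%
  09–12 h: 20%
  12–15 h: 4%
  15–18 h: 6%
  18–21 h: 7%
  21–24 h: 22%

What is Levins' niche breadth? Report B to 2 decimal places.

6.14

Convert percentages to proportions (divide by 100).
Σpᵢ² = 0.21² + 0.11² + 0.09² + 0.20² + 0.04² + 0.06² + 0.07² + 0.22² = 0.0441 + 0.0121 + 0.0081 + 0.0400 + 0.0016 + 0.0036 + 0.0049 + 0.0484 = 0.1628
B = 1 / 0.1628 = 6.1425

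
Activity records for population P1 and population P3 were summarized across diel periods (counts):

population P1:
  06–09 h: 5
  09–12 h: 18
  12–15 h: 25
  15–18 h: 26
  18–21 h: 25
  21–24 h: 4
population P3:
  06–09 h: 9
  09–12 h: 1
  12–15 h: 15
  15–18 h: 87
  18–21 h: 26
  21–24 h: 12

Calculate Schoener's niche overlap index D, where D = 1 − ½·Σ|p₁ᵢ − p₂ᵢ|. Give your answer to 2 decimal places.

Proportions for population P1 (n=103): 5/103=0.0485, 18/103=0.1748, 25/103=0.2427, 26/103=0.2524, 25/103=0.2427, 4/103=0.0388
Proportions for population P3 (n=150): 9/150=0.0600, 1/150=0.0067, 15/150=0.1000, 87/150=0.5800, 26/150=0.1733, 12/150=0.0800
Σ|p₁ᵢ − p₂ᵢ| = 0.0115 + 0.1681 + 0.1427 + 0.3276 + 0.0694 + 0.0412 = 0.7605
D = 1 − ½ × 0.7605 = 1 − 0.38025 = 0.61975

0.62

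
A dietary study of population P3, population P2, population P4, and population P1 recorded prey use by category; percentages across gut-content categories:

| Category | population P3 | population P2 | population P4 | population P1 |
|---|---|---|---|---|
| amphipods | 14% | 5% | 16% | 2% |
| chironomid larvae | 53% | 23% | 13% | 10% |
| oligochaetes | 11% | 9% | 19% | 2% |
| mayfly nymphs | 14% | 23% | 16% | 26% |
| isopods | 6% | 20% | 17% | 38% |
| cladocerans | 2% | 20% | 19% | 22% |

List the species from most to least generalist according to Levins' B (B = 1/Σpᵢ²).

Convert percentages to proportions (divide by 100).
Σp_P3ᵢ² = 0.14² + 0.53² + 0.11² + 0.14² + 0.06² + 0.02² = 0.0196 + 0.2809 + 0.0121 + 0.0196 + 0.0036 + 0.0004 = 0.3362
B_P3 = 1 / 0.3362 = 2.9744
Σp_P2ᵢ² = 0.05² + 0.23² + 0.09² + 0.23² + 0.20² + 0.20² = 0.0025 + 0.0529 + 0.0081 + 0.0529 + 0.0400 + 0.0400 = 0.1964
B_P2 = 1 / 0.1964 = 5.0916
Σp_P4ᵢ² = 0.16² + 0.13² + 0.19² + 0.16² + 0.17² + 0.19² = 0.0256 + 0.0169 + 0.0361 + 0.0256 + 0.0289 + 0.0361 = 0.1692
B_P4 = 1 / 0.1692 = 5.9102
Σp_P1ᵢ² = 0.02² + 0.10² + 0.02² + 0.26² + 0.38² + 0.22² = 0.0004 + 0.0100 + 0.0004 + 0.0676 + 0.1444 + 0.0484 = 0.2712
B_P1 = 1 / 0.2712 = 3.6873
Ranking by B (broadest → narrowest): population P4 (5.91) > population P2 (5.09) > population P1 (3.69) > population P3 (2.97)

population P4 > population P2 > population P1 > population P3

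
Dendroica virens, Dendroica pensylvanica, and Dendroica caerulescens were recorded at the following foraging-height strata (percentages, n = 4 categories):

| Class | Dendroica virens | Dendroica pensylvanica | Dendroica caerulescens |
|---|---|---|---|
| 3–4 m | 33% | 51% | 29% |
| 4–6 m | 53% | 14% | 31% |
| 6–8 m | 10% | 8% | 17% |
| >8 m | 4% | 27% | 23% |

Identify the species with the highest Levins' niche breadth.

Convert percentages to proportions (divide by 100).
Σp_vireᵢ² = 0.33² + 0.53² + 0.10² + 0.04² = 0.1089 + 0.2809 + 0.0100 + 0.0016 = 0.4014
B_vire = 1 / 0.4014 = 2.4913
Σp_pensᵢ² = 0.51² + 0.14² + 0.08² + 0.27² = 0.2601 + 0.0196 + 0.0064 + 0.0729 = 0.3590
B_pens = 1 / 0.3590 = 2.7855
Σp_caerᵢ² = 0.29² + 0.31² + 0.17² + 0.23² = 0.0841 + 0.0961 + 0.0289 + 0.0529 = 0.2620
B_caer = 1 / 0.2620 = 3.8168
Highest B → broadest niche (most generalist): Dendroica caerulescens (B = 3.82).

Dendroica caerulescens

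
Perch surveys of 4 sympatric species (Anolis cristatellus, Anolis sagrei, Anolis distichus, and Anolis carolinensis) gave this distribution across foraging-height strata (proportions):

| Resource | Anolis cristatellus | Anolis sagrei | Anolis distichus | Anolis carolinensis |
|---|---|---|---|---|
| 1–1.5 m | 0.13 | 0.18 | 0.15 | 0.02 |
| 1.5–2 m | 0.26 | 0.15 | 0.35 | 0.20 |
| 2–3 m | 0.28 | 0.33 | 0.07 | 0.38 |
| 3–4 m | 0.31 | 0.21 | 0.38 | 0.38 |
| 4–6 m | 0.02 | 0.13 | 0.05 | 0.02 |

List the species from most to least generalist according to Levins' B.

Σp_crisᵢ² = 0.13² + 0.26² + 0.28² + 0.31² + 0.02² = 0.0169 + 0.0676 + 0.0784 + 0.0961 + 0.0004 = 0.2594
B_cris = 1 / 0.2594 = 3.8551
Σp_sagrᵢ² = 0.18² + 0.15² + 0.33² + 0.21² + 0.13² = 0.0324 + 0.0225 + 0.1089 + 0.0441 + 0.0169 = 0.2248
B_sagr = 1 / 0.2248 = 4.4484
Σp_distᵢ² = 0.15² + 0.35² + 0.07² + 0.38² + 0.05² = 0.0225 + 0.1225 + 0.0049 + 0.1444 + 0.0025 = 0.2968
B_dist = 1 / 0.2968 = 3.3693
Σp_caroᵢ² = 0.02² + 0.20² + 0.38² + 0.38² + 0.02² = 0.0004 + 0.0400 + 0.1444 + 0.1444 + 0.0004 = 0.3296
B_caro = 1 / 0.3296 = 3.0340
Ranking by B (broadest → narrowest): Anolis sagrei (4.45) > Anolis cristatellus (3.86) > Anolis distichus (3.37) > Anolis carolinensis (3.03)

Anolis sagrei > Anolis cristatellus > Anolis distichus > Anolis carolinensis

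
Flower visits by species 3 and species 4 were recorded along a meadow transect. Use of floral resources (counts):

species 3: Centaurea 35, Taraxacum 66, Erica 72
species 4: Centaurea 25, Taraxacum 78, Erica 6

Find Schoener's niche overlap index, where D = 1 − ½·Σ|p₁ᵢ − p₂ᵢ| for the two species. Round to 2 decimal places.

0.64

Proportions for species 3 (n=173): 35/173=0.2023, 66/173=0.3815, 72/173=0.4162
Proportions for species 4 (n=109): 25/109=0.2294, 78/109=0.7156, 6/109=0.0550
Σ|p₁ᵢ − p₂ᵢ| = 0.0271 + 0.3341 + 0.3612 = 0.7224
D = 1 − ½ × 0.7224 = 1 − 0.36120 = 0.63880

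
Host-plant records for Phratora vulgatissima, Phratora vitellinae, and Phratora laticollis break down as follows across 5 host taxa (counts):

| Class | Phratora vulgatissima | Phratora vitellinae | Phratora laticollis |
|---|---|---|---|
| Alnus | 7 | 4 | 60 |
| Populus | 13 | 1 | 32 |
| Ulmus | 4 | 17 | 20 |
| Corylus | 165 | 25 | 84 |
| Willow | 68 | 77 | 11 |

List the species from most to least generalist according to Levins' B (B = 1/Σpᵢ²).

Proportions for Phratora vulgatissima (n=257): 7/257=0.0272, 13/257=0.0506, 4/257=0.0156, 165/257=0.6420, 68/257=0.2646
Proportions for Phratora vitellinae (n=124): 4/124=0.0323, 1/124=0.0081, 17/124=0.1371, 25/124=0.2016, 77/124=0.6210
Proportions for Phratora laticollis (n=207): 60/207=0.2899, 32/207=0.1546, 20/207=0.0966, 84/207=0.4058, 11/207=0.0531
Σp_vulgᵢ² = 0.0272² + 0.0506² + 0.0156² + 0.6420² + 0.2646² = 0.000740 + 0.002560 + 0.000243 + 0.412164 + 0.070013 = 0.485720
B_vulg = 1 / 0.485720 = 2.0588
Σp_viteᵢ² = 0.0323² + 0.0081² + 0.1371² + 0.2016² + 0.6210² = 0.001043 + 0.000066 + 0.018796 + 0.040643 + 0.385641 = 0.446189
B_vite = 1 / 0.446189 = 2.2412
Σp_latiᵢ² = 0.2899² + 0.1546² + 0.0966² + 0.4058² + 0.0531² = 0.084042 + 0.023901 + 0.009332 + 0.164674 + 0.002820 = 0.284769
B_lati = 1 / 0.284769 = 3.5116
Ranking by B (broadest → narrowest): Phratora laticollis (3.51) > Phratora vitellinae (2.24) > Phratora vulgatissima (2.06)

Phratora laticollis > Phratora vitellinae > Phratora vulgatissima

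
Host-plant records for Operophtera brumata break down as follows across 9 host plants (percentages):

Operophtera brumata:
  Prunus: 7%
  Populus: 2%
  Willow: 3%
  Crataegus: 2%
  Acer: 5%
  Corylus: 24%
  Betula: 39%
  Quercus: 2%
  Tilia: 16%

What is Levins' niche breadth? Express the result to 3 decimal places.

Convert percentages to proportions (divide by 100).
Σpᵢ² = 0.07² + 0.02² + 0.03² + 0.02² + 0.05² + 0.24² + 0.39² + 0.02² + 0.16² = 0.0049 + 0.0004 + 0.0009 + 0.0004 + 0.0025 + 0.0576 + 0.1521 + 0.0004 + 0.0256 = 0.2448
B = 1 / 0.2448 = 4.08497

4.085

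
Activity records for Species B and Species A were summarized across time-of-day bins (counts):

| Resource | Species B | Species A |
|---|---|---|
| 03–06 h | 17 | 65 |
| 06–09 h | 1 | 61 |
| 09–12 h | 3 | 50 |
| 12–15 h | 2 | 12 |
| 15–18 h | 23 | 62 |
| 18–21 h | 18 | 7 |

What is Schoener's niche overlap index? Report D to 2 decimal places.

Proportions for Species B (n=64): 17/64=0.2656, 1/64=0.0156, 3/64=0.0469, 2/64=0.0313, 23/64=0.3594, 18/64=0.2813
Proportions for Species A (n=257): 65/257=0.2529, 61/257=0.2374, 50/257=0.1946, 12/257=0.0467, 62/257=0.2412, 7/257=0.0272
Σ|p₁ᵢ − p₂ᵢ| = 0.0127 + 0.2218 + 0.1477 + 0.0154 + 0.1182 + 0.2541 = 0.7699
D = 1 − ½ × 0.7699 = 1 − 0.38495 = 0.61505

0.62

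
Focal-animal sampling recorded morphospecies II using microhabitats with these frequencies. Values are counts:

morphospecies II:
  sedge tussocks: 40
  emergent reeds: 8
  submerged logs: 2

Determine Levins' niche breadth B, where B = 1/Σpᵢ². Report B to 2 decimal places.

1.50

Proportions for morphospecies II (n=50): 40/50=0.8000, 8/50=0.1600, 2/50=0.0400
Σpᵢ² = 0.8000² + 0.1600² + 0.0400² = 0.640000 + 0.025600 + 0.001600 = 0.667200
B = 1 / 0.667200 = 1.4988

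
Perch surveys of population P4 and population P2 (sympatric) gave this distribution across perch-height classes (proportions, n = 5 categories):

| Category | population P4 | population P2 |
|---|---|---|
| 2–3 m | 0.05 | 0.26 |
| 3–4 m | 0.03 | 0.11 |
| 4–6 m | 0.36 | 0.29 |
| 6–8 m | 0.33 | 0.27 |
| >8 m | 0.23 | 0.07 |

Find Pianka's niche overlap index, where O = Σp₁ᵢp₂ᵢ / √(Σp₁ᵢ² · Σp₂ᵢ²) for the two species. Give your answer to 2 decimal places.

0.85

Σ p₁ᵢp₂ᵢ = 0.0130 + 0.0033 + 0.1044 + 0.0891 + 0.0161 = 0.2259
Σp_1ᵢ² = 0.05² + 0.03² + 0.36² + 0.33² + 0.23² = 0.0025 + 0.0009 + 0.1296 + 0.1089 + 0.0529 = 0.2948
Σp_2ᵢ² = 0.26² + 0.11² + 0.29² + 0.27² + 0.07² = 0.0676 + 0.0121 + 0.0841 + 0.0729 + 0.0049 = 0.2416
O = 0.2259 / √(0.2948 × 0.2416) = 0.2259 / 0.26688 = 0.8464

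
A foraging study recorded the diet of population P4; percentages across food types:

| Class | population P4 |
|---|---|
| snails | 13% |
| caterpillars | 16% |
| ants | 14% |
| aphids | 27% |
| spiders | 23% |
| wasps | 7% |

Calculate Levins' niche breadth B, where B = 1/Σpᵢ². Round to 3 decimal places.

5.187

Convert percentages to proportions (divide by 100).
Σpᵢ² = 0.13² + 0.16² + 0.14² + 0.27² + 0.23² + 0.07² = 0.0169 + 0.0256 + 0.0196 + 0.0729 + 0.0529 + 0.0049 = 0.1928
B = 1 / 0.1928 = 5.18672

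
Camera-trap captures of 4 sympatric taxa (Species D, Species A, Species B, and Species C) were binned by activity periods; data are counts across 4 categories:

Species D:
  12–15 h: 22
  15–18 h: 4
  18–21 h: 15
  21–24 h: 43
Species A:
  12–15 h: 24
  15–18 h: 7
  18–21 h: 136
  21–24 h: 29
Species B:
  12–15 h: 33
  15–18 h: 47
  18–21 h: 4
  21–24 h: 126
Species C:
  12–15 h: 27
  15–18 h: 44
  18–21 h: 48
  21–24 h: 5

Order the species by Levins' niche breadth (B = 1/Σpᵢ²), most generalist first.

Proportions for Species D (n=84): 22/84=0.2619, 4/84=0.0476, 15/84=0.1786, 43/84=0.5119
Proportions for Species A (n=196): 24/196=0.1224, 7/196=0.0357, 136/196=0.6939, 29/196=0.1480
Proportions for Species B (n=210): 33/210=0.1571, 47/210=0.2238, 4/210=0.0190, 126/210=0.6000
Proportions for Species C (n=124): 27/124=0.2177, 44/124=0.3548, 48/124=0.3871, 5/124=0.0403
Σp_Dᵢ² = 0.2619² + 0.0476² + 0.1786² + 0.5119² = 0.068592 + 0.002266 + 0.031898 + 0.262042 = 0.364798
B_D = 1 / 0.364798 = 2.7412
Σp_Aᵢ² = 0.1224² + 0.0357² + 0.6939² + 0.1480² = 0.014982 + 0.001274 + 0.481497 + 0.021904 = 0.519657
B_A = 1 / 0.519657 = 1.9243
Σp_Bᵢ² = 0.1571² + 0.2238² + 0.0190² + 0.6000² = 0.024680 + 0.050086 + 0.000361 + 0.360000 = 0.435127
B_B = 1 / 0.435127 = 2.2982
Σp_Cᵢ² = 0.2177² + 0.3548² + 0.3871² + 0.0403² = 0.047393 + 0.125883 + 0.149846 + 0.001624 = 0.324746
B_C = 1 / 0.324746 = 3.0793
Ranking by B (broadest → narrowest): Species C (3.08) > Species D (2.74) > Species B (2.30) > Species A (1.92)

Species C > Species D > Species B > Species A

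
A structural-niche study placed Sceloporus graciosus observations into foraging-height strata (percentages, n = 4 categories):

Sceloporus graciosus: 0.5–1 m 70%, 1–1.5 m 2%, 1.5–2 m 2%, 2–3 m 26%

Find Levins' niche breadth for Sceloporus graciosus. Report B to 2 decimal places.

1.79

Convert percentages to proportions (divide by 100).
Σpᵢ² = 0.70² + 0.02² + 0.02² + 0.26² = 0.4900 + 0.0004 + 0.0004 + 0.0676 = 0.5584
B = 1 / 0.5584 = 1.7908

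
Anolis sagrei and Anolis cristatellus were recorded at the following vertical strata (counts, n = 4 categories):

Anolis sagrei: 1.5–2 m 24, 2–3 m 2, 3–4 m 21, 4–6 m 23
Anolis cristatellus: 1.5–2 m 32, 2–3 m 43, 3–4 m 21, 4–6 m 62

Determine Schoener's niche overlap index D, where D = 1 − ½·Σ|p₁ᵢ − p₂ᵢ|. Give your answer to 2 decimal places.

Proportions for Anolis sagrei (n=70): 24/70=0.3429, 2/70=0.0286, 21/70=0.3000, 23/70=0.3286
Proportions for Anolis cristatellus (n=158): 32/158=0.2025, 43/158=0.2722, 21/158=0.1329, 62/158=0.3924
Σ|p₁ᵢ − p₂ᵢ| = 0.1404 + 0.2436 + 0.1671 + 0.0638 = 0.6149
D = 1 − ½ × 0.6149 = 1 − 0.30745 = 0.69255

0.69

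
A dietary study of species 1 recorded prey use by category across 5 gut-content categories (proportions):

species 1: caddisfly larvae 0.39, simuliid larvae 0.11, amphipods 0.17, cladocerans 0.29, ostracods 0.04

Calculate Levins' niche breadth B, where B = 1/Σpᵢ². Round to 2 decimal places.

3.59

Σpᵢ² = 0.39² + 0.11² + 0.17² + 0.29² + 0.04² = 0.1521 + 0.0121 + 0.0289 + 0.0841 + 0.0016 = 0.2788
B = 1 / 0.2788 = 3.5868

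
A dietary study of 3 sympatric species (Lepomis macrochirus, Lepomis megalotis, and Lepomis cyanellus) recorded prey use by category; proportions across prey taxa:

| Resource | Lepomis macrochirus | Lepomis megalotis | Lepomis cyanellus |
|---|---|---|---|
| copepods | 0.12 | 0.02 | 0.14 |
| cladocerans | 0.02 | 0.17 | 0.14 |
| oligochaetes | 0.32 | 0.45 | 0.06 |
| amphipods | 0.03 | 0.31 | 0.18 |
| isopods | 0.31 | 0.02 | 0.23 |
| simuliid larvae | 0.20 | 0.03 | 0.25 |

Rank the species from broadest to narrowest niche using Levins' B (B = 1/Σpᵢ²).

Σp_macrᵢ² = 0.12² + 0.02² + 0.32² + 0.03² + 0.31² + 0.20² = 0.0144 + 0.0004 + 0.1024 + 0.0009 + 0.0961 + 0.0400 = 0.2542
B_macr = 1 / 0.2542 = 3.9339
Σp_megaᵢ² = 0.02² + 0.17² + 0.45² + 0.31² + 0.02² + 0.03² = 0.0004 + 0.0289 + 0.2025 + 0.0961 + 0.0004 + 0.0009 = 0.3292
B_mega = 1 / 0.3292 = 3.0377
Σp_cyanᵢ² = 0.14² + 0.14² + 0.06² + 0.18² + 0.23² + 0.25² = 0.0196 + 0.0196 + 0.0036 + 0.0324 + 0.0529 + 0.0625 = 0.1906
B_cyan = 1 / 0.1906 = 5.2466
Ranking by B (broadest → narrowest): Lepomis cyanellus (5.25) > Lepomis macrochirus (3.93) > Lepomis megalotis (3.04)

Lepomis cyanellus > Lepomis macrochirus > Lepomis megalotis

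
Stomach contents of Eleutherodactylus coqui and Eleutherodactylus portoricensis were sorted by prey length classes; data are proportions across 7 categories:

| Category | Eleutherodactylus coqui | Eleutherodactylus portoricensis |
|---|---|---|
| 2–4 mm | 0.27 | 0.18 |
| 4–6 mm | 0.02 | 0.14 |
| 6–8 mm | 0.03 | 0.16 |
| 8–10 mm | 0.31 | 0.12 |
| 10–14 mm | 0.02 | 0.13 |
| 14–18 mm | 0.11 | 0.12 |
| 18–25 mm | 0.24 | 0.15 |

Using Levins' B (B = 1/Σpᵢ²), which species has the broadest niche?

Σp_coquᵢ² = 0.27² + 0.02² + 0.03² + 0.31² + 0.02² + 0.11² + 0.24² = 0.0729 + 0.0004 + 0.0009 + 0.0961 + 0.0004 + 0.0121 + 0.0576 = 0.2404
B_coqu = 1 / 0.2404 = 4.1597
Σp_portᵢ² = 0.18² + 0.14² + 0.16² + 0.12² + 0.13² + 0.12² + 0.15² = 0.0324 + 0.0196 + 0.0256 + 0.0144 + 0.0169 + 0.0144 + 0.0225 = 0.1458
B_port = 1 / 0.1458 = 6.8587
Highest B → broadest niche (most generalist): Eleutherodactylus portoricensis (B = 6.86).

Eleutherodactylus portoricensis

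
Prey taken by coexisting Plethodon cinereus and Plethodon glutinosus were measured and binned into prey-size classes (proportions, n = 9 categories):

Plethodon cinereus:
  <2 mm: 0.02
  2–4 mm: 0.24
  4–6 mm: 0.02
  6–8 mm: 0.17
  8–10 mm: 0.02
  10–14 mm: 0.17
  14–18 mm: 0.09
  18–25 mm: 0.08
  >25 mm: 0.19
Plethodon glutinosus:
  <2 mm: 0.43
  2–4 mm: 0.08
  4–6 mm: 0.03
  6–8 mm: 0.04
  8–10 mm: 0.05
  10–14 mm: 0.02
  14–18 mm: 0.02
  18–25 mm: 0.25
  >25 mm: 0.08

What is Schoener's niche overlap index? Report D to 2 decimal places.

Σ|p₁ᵢ − p₂ᵢ| = 0.41 + 0.16 + 0.01 + 0.13 + 0.03 + 0.15 + 0.07 + 0.17 + 0.11 = 1.24
D = 1 − ½ × 1.24 = 1 − 0.620 = 0.3800

0.38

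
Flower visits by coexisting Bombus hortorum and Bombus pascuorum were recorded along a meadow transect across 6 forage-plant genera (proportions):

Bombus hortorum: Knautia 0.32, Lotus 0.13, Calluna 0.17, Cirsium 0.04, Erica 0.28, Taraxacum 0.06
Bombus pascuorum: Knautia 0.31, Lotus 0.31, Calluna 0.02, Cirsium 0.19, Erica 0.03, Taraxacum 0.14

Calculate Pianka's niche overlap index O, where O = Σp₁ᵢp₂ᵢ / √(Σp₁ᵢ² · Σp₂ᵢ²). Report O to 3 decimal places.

Σ p₁ᵢp₂ᵢ = 0.0992 + 0.0403 + 0.0034 + 0.0076 + 0.0084 + 0.0084 = 0.1673
Σp_1ᵢ² = 0.32² + 0.13² + 0.17² + 0.04² + 0.28² + 0.06² = 0.1024 + 0.0169 + 0.0289 + 0.0016 + 0.0784 + 0.0036 = 0.2318
Σp_2ᵢ² = 0.31² + 0.31² + 0.02² + 0.19² + 0.03² + 0.14² = 0.0961 + 0.0961 + 0.0004 + 0.0361 + 0.0009 + 0.0196 = 0.2492
O = 0.1673 / √(0.2318 × 0.2492) = 0.1673 / 0.240343 = 0.69609

0.696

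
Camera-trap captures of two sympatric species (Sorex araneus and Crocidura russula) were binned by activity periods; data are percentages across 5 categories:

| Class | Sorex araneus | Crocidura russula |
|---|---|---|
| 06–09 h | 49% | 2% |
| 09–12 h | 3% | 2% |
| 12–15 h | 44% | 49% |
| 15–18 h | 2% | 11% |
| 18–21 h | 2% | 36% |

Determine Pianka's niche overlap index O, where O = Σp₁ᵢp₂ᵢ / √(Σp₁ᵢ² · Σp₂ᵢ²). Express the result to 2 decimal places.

Convert percentages to proportions (divide by 100).
Σ p₁ᵢp₂ᵢ = 0.0098 + 0.0006 + 0.2156 + 0.0022 + 0.0072 = 0.2354
Σp_1ᵢ² = 0.49² + 0.03² + 0.44² + 0.02² + 0.02² = 0.2401 + 0.0009 + 0.1936 + 0.0004 + 0.0004 = 0.4354
Σp_2ᵢ² = 0.02² + 0.02² + 0.49² + 0.11² + 0.36² = 0.0004 + 0.0004 + 0.2401 + 0.0121 + 0.1296 = 0.3826
O = 0.2354 / √(0.4354 × 0.3826) = 0.2354 / 0.40815 = 0.5767

0.58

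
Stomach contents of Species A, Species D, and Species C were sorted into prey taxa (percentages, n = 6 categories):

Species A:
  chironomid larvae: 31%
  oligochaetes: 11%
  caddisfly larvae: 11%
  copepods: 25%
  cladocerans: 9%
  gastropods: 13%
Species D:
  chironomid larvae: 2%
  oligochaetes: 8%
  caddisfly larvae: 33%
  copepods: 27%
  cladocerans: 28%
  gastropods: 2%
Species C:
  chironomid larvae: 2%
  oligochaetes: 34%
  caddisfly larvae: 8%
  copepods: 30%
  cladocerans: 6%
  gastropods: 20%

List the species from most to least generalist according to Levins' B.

Convert percentages to proportions (divide by 100).
Σp_Aᵢ² = 0.31² + 0.11² + 0.11² + 0.25² + 0.09² + 0.13² = 0.0961 + 0.0121 + 0.0121 + 0.0625 + 0.0081 + 0.0169 = 0.2078
B_A = 1 / 0.2078 = 4.8123
Σp_Dᵢ² = 0.02² + 0.08² + 0.33² + 0.27² + 0.28² + 0.02² = 0.0004 + 0.0064 + 0.1089 + 0.0729 + 0.0784 + 0.0004 = 0.2674
B_D = 1 / 0.2674 = 3.7397
Σp_Cᵢ² = 0.02² + 0.34² + 0.08² + 0.30² + 0.06² + 0.20² = 0.0004 + 0.1156 + 0.0064 + 0.0900 + 0.0036 + 0.0400 = 0.2560
B_C = 1 / 0.2560 = 3.9063
Ranking by B (broadest → narrowest): Species A (4.81) > Species C (3.91) > Species D (3.74)

Species A > Species C > Species D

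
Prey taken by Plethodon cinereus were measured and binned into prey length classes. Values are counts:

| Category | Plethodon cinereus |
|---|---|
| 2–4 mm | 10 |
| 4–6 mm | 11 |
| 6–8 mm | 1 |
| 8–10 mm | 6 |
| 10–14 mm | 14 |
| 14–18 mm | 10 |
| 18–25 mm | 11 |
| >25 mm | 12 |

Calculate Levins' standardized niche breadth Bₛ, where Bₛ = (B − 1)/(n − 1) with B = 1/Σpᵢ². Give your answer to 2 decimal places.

Proportions for Plethodon cinereus (n=75): 10/75=0.1333, 11/75=0.1467, 1/75=0.0133, 6/75=0.0800, 14/75=0.1867, 10/75=0.1333, 11/75=0.1467, 12/75=0.1600
Σpᵢ² = 0.1333² + 0.1467² + 0.0133² + 0.0800² + 0.1867² + 0.1333² + 0.1467² + 0.1600² = 0.017769 + 0.021521 + 0.000177 + 0.006400 + 0.034857 + 0.017769 + 0.021521 + 0.025600 = 0.145614
B = 1 / 0.145614 = 6.8675
Bₛ = (B − 1)/(n − 1) = (6.8675 − 1)/(8 − 1) = 5.8675/7 = 0.8382

0.84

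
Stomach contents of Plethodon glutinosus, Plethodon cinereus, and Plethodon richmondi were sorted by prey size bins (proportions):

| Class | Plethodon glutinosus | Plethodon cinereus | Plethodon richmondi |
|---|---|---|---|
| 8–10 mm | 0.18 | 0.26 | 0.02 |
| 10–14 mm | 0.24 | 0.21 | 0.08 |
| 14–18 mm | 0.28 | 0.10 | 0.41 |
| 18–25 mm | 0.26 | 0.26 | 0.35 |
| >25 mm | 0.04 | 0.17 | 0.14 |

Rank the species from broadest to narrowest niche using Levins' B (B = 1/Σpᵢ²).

Σp_glutᵢ² = 0.18² + 0.24² + 0.28² + 0.26² + 0.04² = 0.0324 + 0.0576 + 0.0784 + 0.0676 + 0.0016 = 0.2376
B_glut = 1 / 0.2376 = 4.2088
Σp_cineᵢ² = 0.26² + 0.21² + 0.10² + 0.26² + 0.17² = 0.0676 + 0.0441 + 0.0100 + 0.0676 + 0.0289 = 0.2182
B_cine = 1 / 0.2182 = 4.5830
Σp_richᵢ² = 0.02² + 0.08² + 0.41² + 0.35² + 0.14² = 0.0004 + 0.0064 + 0.1681 + 0.1225 + 0.0196 = 0.3170
B_rich = 1 / 0.3170 = 3.1546
Ranking by B (broadest → narrowest): Plethodon cinereus (4.58) > Plethodon glutinosus (4.21) > Plethodon richmondi (3.15)

Plethodon cinereus > Plethodon glutinosus > Plethodon richmondi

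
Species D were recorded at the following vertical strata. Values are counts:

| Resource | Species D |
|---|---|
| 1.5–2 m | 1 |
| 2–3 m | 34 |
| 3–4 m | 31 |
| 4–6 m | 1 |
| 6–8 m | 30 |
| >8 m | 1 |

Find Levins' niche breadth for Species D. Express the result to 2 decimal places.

Proportions for Species D (n=98): 1/98=0.0102, 34/98=0.3469, 31/98=0.3163, 1/98=0.0102, 30/98=0.3061, 1/98=0.0102
Σpᵢ² = 0.0102² + 0.3469² + 0.3163² + 0.0102² + 0.3061² + 0.0102² = 0.000104 + 0.120340 + 0.100046 + 0.000104 + 0.093697 + 0.000104 = 0.314395
B = 1 / 0.314395 = 3.1807

3.18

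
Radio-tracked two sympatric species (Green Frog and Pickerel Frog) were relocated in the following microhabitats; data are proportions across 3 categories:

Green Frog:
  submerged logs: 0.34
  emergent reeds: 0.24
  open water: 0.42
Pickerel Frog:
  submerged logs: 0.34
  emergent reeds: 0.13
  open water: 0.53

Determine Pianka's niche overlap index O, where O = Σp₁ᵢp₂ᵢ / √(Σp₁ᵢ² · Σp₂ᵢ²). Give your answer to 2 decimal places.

Σ p₁ᵢp₂ᵢ = 0.1156 + 0.0312 + 0.2226 = 0.3694
Σp_1ᵢ² = 0.34² + 0.24² + 0.42² = 0.1156 + 0.0576 + 0.1764 = 0.3496
Σp_2ᵢ² = 0.34² + 0.13² + 0.53² = 0.1156 + 0.0169 + 0.2809 = 0.4134
O = 0.3694 / √(0.3496 × 0.4134) = 0.3694 / 0.38016 = 0.9717

0.97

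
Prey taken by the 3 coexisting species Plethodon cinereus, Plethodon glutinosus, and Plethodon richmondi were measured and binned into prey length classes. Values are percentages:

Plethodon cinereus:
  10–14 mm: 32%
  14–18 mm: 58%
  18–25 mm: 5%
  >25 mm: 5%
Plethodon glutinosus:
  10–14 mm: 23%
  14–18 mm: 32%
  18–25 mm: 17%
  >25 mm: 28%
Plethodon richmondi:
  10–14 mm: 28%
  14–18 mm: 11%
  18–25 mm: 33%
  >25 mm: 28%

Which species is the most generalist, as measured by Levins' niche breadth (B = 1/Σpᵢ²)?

Convert percentages to proportions (divide by 100).
Σp_cineᵢ² = 0.32² + 0.58² + 0.05² + 0.05² = 0.1024 + 0.3364 + 0.0025 + 0.0025 = 0.4438
B_cine = 1 / 0.4438 = 2.2533
Σp_glutᵢ² = 0.23² + 0.32² + 0.17² + 0.28² = 0.0529 + 0.1024 + 0.0289 + 0.0784 = 0.2626
B_glut = 1 / 0.2626 = 3.8081
Σp_richᵢ² = 0.28² + 0.11² + 0.33² + 0.28² = 0.0784 + 0.0121 + 0.1089 + 0.0784 = 0.2778
B_rich = 1 / 0.2778 = 3.5997
Highest B → broadest niche (most generalist): Plethodon glutinosus (B = 3.81).

Plethodon glutinosus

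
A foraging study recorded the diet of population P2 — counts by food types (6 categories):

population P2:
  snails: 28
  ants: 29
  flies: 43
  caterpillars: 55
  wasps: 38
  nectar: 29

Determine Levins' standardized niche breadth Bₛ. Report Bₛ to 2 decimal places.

0.92

Proportions for population P2 (n=222): 28/222=0.1261, 29/222=0.1306, 43/222=0.1937, 55/222=0.2477, 38/222=0.1712, 29/222=0.1306
Σpᵢ² = 0.1261² + 0.1306² + 0.1937² + 0.2477² + 0.1712² + 0.1306² = 0.015901 + 0.017056 + 0.037520 + 0.061355 + 0.029309 + 0.017056 = 0.178197
B = 1 / 0.178197 = 5.6118
Bₛ = (B − 1)/(n − 1) = (5.6118 − 1)/(6 − 1) = 4.6118/5 = 0.9224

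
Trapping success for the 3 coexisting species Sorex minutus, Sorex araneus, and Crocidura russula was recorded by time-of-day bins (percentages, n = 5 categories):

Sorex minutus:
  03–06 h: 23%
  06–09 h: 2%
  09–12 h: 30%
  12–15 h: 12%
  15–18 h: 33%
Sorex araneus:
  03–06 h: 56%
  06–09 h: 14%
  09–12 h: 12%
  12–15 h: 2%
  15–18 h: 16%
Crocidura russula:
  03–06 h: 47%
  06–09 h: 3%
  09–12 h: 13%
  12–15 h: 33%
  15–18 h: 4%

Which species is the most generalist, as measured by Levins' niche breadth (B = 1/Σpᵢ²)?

Convert percentages to proportions (divide by 100).
Σp_minuᵢ² = 0.23² + 0.02² + 0.30² + 0.12² + 0.33² = 0.0529 + 0.0004 + 0.0900 + 0.0144 + 0.1089 = 0.2666
B_minu = 1 / 0.2666 = 3.7509
Σp_aranᵢ² = 0.56² + 0.14² + 0.12² + 0.02² + 0.16² = 0.3136 + 0.0196 + 0.0144 + 0.0004 + 0.0256 = 0.3736
B_aran = 1 / 0.3736 = 2.6767
Σp_russᵢ² = 0.47² + 0.03² + 0.13² + 0.33² + 0.04² = 0.2209 + 0.0009 + 0.0169 + 0.1089 + 0.0016 = 0.3492
B_russ = 1 / 0.3492 = 2.8637
Highest B → broadest niche (most generalist): Sorex minutus (B = 3.75).

Sorex minutus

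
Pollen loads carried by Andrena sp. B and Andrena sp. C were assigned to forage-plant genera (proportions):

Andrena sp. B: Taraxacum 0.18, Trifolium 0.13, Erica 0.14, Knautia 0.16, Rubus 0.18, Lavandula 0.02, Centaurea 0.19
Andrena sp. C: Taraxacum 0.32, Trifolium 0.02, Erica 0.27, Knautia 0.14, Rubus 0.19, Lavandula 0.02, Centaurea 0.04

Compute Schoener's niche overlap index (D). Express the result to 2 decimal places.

0.72

Σ|p₁ᵢ − p₂ᵢ| = 0.14 + 0.11 + 0.13 + 0.02 + 0.01 + 0.00 + 0.15 = 0.56
D = 1 − ½ × 0.56 = 1 − 0.280 = 0.7200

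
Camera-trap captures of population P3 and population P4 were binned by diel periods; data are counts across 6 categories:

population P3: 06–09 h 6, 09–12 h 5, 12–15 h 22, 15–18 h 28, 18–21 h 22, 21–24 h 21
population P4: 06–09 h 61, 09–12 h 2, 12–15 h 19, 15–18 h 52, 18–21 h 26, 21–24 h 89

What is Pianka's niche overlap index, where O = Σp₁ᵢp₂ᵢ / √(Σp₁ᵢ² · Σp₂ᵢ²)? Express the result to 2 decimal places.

0.80

Proportions for population P3 (n=104): 6/104=0.0577, 5/104=0.0481, 22/104=0.2115, 28/104=0.2692, 22/104=0.2115, 21/104=0.2019
Proportions for population P4 (n=249): 61/249=0.2450, 2/249=0.0080, 19/249=0.0763, 52/249=0.2088, 26/249=0.1044, 89/249=0.3574
Σ p₁ᵢp₂ᵢ = 0.014137 + 0.000385 + 0.016137 + 0.056209 + 0.022081 + 0.072159 = 0.181108
Σp_1ᵢ² = 0.0577² + 0.0481² + 0.2115² + 0.2692² + 0.2115² + 0.2019² = 0.003329 + 0.002314 + 0.044732 + 0.072469 + 0.044732 + 0.040764 = 0.208340
Σp_2ᵢ² = 0.2450² + 0.0080² + 0.0763² + 0.2088² + 0.1044² + 0.3574² = 0.060025 + 0.000064 + 0.005822 + 0.043597 + 0.010899 + 0.127735 = 0.248142
O = 0.181108 / √(0.208340 × 0.248142) = 0.181108 / 0.2273717 = 0.7965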